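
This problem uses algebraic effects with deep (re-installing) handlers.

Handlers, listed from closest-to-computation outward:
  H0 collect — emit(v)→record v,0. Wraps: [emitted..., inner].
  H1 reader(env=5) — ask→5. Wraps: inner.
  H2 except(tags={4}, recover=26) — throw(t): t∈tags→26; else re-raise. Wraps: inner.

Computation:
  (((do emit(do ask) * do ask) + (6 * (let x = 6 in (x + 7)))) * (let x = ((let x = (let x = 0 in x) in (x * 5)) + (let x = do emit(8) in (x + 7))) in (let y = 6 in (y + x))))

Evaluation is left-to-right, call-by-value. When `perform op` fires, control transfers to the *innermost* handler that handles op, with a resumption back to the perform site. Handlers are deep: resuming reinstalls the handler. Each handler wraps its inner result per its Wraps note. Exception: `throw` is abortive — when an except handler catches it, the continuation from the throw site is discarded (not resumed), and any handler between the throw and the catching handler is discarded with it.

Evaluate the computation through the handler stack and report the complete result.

Evaluation trace:
ask @ H1 ⇒ 5
emit(5) @ H0 ⇒ out+=5
ask @ H1 ⇒ 5
emit(8) @ H0 ⇒ out+=8
H0 returns [5, 8, 1014]
H1 returns [5, 8, 1014]
H2 returns [5, 8, 1014]
= [5, 8, 1014]

Answer: [5, 8, 1014]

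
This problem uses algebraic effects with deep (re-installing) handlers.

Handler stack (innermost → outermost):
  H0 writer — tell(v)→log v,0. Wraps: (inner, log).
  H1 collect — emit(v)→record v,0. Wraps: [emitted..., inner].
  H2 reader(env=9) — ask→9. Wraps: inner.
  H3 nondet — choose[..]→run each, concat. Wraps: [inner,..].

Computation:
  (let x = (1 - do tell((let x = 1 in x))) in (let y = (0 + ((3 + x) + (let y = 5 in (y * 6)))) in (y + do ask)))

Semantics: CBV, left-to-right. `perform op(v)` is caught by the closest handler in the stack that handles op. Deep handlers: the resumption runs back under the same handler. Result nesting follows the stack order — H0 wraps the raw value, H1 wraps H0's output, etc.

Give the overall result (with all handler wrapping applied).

Step-by-step:
tell(1) @ H0 ⇒ log+=1
ask @ H2 ⇒ 9
H0 returns (43, (1))
H1 returns [(43, (1))]
H2 returns [(43, (1))]
H3 returns [[(43, (1))]]
= [[(43, (1))]]

Answer: [[(43, (1))]]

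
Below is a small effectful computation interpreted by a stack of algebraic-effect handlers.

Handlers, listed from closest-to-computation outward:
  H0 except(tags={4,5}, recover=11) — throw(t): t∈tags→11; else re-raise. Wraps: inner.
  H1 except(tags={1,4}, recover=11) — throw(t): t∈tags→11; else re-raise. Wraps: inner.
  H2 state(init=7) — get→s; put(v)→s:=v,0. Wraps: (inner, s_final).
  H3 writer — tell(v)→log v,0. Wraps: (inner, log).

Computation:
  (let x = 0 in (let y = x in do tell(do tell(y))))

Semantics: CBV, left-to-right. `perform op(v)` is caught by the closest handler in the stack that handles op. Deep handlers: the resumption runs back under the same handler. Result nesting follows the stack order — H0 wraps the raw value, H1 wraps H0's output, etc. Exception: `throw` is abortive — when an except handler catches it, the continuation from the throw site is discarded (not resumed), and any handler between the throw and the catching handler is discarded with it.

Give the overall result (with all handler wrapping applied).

Evaluation trace:
tell(0) @ H3 ⇒ log+=0
tell(0) @ H3 ⇒ log+=0
H0 returns 0
H1 returns 0
H2 returns (0, 7)
H3 returns ((0, 7), (0, 0))
= ((0, 7), (0, 0))

Answer: ((0, 7), (0, 0))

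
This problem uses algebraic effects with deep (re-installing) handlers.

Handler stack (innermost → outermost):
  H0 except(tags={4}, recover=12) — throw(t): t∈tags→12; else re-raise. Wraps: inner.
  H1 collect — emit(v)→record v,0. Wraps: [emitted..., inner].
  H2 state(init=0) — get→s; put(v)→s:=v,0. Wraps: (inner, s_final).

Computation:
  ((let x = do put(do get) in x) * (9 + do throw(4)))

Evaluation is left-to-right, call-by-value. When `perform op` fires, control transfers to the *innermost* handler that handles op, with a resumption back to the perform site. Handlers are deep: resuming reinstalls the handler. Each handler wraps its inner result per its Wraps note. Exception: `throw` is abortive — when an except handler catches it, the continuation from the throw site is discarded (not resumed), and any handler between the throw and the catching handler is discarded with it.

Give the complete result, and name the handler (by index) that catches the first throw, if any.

Working:
get @ H2 ⇒ 0
put(0) @ H2 ⇒ s:=0
throw(4) @ H0 caught ⇒ 12
H1 returns [12]
H2 returns ([12], 0)
= ([12], 0)

Answer: ([12], 0) ; first throw caught by: H0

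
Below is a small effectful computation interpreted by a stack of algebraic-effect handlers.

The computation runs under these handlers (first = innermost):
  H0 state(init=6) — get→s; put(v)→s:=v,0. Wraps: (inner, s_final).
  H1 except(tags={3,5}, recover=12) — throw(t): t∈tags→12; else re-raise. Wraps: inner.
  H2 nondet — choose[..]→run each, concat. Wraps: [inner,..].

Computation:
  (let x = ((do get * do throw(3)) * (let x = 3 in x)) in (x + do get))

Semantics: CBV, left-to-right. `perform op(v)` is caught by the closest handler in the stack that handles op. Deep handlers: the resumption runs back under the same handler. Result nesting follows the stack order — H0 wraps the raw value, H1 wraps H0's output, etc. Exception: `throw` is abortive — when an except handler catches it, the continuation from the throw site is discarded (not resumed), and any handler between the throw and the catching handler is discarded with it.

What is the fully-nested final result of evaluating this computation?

Working:
get @ H0 ⇒ 6
throw(3) @ H1 caught ⇒ 12
H2 returns [12]
= [12]

Answer: [12]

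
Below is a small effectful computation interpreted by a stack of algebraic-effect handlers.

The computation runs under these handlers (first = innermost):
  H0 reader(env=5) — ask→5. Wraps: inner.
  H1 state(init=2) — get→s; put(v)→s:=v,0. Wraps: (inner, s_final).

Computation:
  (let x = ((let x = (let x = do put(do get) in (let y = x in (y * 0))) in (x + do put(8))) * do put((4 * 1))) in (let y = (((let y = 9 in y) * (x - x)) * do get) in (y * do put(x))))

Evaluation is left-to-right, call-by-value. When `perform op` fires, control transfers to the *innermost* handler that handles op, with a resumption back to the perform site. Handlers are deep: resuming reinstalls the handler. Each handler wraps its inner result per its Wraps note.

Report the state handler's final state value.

Working:
get @ H1 ⇒ 2
put(2) @ H1 ⇒ s:=2
put(8) @ H1 ⇒ s:=8
put(4) @ H1 ⇒ s:=4
get @ H1 ⇒ 4
put(0) @ H1 ⇒ s:=0
H0 returns 0
H1 returns (0, 0)
= (0, 0)

Answer: 0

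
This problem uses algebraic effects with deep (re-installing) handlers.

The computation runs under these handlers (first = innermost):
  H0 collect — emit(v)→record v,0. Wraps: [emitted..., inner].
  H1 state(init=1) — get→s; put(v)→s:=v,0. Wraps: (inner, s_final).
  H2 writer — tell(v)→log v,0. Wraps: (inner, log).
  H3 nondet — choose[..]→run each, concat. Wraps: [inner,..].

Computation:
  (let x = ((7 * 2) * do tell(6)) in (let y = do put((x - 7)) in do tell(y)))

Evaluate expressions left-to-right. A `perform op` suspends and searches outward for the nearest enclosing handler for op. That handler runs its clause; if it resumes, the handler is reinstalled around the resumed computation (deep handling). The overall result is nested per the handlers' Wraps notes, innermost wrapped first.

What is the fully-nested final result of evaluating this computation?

Answer: [(([0], -7), (6, 0))]

Step-by-step:
tell(6) @ H2 ⇒ log+=6
put(-7) @ H1 ⇒ s:=-7
tell(0) @ H2 ⇒ log+=0
H0 returns [0]
H1 returns ([0], -7)
H2 returns (([0], -7), (6, 0))
H3 returns [(([0], -7), (6, 0))]
= [(([0], -7), (6, 0))]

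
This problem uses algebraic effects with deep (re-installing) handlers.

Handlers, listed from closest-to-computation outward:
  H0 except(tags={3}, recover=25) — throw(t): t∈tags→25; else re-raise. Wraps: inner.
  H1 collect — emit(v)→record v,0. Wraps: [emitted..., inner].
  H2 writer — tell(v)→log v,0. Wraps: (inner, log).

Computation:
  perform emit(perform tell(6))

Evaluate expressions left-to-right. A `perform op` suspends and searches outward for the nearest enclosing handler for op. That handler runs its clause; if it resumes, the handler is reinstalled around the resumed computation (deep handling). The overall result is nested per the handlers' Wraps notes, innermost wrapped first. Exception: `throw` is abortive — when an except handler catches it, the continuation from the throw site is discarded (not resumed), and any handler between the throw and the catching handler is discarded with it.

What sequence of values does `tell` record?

Evaluation trace:
tell(6) @ H2 ⇒ log+=6
emit(0) @ H1 ⇒ out+=0
H0 returns 0
H1 returns [0, 0]
H2 returns ([0, 0], (6))
= ([0, 0], (6))

Answer: (6)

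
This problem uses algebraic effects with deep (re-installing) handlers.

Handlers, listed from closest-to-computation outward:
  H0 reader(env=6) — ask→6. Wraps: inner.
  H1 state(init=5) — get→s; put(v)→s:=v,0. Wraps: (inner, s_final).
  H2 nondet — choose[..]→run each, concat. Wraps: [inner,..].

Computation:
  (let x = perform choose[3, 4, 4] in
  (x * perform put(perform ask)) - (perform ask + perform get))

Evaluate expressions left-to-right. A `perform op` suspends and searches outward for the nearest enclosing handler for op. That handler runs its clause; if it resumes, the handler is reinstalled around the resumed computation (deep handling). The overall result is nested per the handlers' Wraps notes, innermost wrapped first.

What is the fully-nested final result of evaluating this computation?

Step-by-step:
choose[3, 4, 4] @ H2
  branch[0] choose=3:
    ask @ H0 ⇒ 6
    put(6) @ H1 ⇒ s:=6
    ask @ H0 ⇒ 6
    get @ H1 ⇒ 6
    H0 returns -12
    H1 returns (-12, 6)
    H2 returns [(-12, 6)]
  branch[1] choose=4:
    ask @ H0 ⇒ 6
    put(6) @ H1 ⇒ s:=6
    ask @ H0 ⇒ 6
    get @ H1 ⇒ 6
    H0 returns -12
    H1 returns (-12, 6)
    H2 returns [(-12, 6)]
  branch[2] choose=4:
    ask @ H0 ⇒ 6
    put(6) @ H1 ⇒ s:=6
    ask @ H0 ⇒ 6
    get @ H1 ⇒ 6
    H0 returns -12
    H1 returns (-12, 6)
    H2 returns [(-12, 6)]
= [(-12, 6), (-12, 6), (-12, 6)]

Answer: [(-12, 6), (-12, 6), (-12, 6)]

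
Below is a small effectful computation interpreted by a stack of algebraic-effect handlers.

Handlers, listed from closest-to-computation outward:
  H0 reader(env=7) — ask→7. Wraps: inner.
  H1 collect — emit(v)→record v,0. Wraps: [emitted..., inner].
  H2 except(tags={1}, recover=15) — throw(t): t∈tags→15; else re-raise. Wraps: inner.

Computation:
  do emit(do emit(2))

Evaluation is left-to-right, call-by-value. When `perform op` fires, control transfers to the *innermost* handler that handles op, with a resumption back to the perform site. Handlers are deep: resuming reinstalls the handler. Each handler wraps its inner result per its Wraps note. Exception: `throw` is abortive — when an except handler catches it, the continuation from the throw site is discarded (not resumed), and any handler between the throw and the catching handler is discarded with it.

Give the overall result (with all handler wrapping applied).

Answer: [2, 0, 0]

Evaluation trace:
emit(2) @ H1 ⇒ out+=2
emit(0) @ H1 ⇒ out+=0
H0 returns 0
H1 returns [2, 0, 0]
H2 returns [2, 0, 0]
= [2, 0, 0]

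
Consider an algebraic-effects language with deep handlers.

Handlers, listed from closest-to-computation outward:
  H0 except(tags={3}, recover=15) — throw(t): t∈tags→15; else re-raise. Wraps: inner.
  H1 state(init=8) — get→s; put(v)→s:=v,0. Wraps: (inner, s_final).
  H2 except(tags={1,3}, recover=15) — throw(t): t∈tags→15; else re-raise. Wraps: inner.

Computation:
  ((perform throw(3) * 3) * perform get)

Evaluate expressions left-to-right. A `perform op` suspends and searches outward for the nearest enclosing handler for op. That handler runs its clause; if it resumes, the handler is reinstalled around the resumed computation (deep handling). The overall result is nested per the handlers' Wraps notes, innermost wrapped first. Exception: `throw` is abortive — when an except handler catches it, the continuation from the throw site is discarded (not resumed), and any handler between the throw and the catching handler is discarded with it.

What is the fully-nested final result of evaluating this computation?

Answer: (15, 8)

Working:
throw(3) @ H0 caught ⇒ 15
H1 returns (15, 8)
H2 returns (15, 8)
= (15, 8)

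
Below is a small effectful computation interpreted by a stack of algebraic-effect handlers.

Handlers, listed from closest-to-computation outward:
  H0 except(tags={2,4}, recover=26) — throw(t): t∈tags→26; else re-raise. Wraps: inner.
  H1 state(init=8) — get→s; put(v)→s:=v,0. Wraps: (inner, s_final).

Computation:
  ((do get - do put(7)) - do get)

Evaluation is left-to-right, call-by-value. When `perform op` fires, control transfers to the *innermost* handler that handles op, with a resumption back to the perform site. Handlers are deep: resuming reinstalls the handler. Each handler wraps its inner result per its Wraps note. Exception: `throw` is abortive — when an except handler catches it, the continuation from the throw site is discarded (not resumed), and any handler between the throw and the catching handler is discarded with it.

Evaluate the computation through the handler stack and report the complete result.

Evaluation trace:
get @ H1 ⇒ 8
put(7) @ H1 ⇒ s:=7
get @ H1 ⇒ 7
H0 returns 1
H1 returns (1, 7)
= (1, 7)

Answer: (1, 7)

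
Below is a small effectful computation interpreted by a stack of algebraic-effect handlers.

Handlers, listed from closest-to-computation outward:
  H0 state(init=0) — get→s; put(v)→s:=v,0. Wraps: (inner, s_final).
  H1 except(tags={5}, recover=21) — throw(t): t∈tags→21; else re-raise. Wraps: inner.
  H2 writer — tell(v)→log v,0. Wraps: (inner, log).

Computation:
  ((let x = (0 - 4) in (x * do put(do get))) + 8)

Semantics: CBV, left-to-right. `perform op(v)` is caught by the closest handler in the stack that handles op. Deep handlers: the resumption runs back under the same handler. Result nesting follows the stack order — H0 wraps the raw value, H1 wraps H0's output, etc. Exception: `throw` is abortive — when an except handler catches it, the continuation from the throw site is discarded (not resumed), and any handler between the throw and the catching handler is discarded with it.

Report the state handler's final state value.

Evaluation trace:
get @ H0 ⇒ 0
put(0) @ H0 ⇒ s:=0
H0 returns (8, 0)
H1 returns (8, 0)
H2 returns ((8, 0), ())
= ((8, 0), ())

Answer: 0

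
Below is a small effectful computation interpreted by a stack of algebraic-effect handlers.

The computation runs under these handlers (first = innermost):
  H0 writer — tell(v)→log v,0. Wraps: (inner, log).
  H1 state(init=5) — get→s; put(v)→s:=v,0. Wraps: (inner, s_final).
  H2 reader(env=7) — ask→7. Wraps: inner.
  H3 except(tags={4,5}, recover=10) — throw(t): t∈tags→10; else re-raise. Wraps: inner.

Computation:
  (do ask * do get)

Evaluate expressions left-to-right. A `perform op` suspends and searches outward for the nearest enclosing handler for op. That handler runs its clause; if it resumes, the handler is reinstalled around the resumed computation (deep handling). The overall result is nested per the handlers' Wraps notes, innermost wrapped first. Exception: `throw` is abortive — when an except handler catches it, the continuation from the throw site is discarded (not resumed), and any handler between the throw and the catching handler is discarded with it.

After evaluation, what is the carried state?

Answer: 5

Evaluation trace:
ask @ H2 ⇒ 7
get @ H1 ⇒ 5
H0 returns (35, ())
H1 returns ((35, ()), 5)
H2 returns ((35, ()), 5)
H3 returns ((35, ()), 5)
= ((35, ()), 5)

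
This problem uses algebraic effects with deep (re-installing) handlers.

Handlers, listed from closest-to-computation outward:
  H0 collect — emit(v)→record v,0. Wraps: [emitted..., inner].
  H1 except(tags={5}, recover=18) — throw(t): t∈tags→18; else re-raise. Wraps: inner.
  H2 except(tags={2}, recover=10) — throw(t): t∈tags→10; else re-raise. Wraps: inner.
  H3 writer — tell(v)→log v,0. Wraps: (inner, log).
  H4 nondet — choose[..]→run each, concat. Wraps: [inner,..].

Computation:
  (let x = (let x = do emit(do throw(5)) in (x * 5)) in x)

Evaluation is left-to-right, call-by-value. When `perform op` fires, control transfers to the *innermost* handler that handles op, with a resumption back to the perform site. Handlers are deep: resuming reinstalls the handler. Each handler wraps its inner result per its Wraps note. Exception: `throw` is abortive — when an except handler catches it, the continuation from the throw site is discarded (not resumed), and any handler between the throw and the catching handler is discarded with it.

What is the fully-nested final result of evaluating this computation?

Evaluation trace:
throw(5) @ H1 caught ⇒ 18
H2 returns 18
H3 returns (18, ())
H4 returns [(18, ())]
= [(18, ())]

Answer: [(18, ())]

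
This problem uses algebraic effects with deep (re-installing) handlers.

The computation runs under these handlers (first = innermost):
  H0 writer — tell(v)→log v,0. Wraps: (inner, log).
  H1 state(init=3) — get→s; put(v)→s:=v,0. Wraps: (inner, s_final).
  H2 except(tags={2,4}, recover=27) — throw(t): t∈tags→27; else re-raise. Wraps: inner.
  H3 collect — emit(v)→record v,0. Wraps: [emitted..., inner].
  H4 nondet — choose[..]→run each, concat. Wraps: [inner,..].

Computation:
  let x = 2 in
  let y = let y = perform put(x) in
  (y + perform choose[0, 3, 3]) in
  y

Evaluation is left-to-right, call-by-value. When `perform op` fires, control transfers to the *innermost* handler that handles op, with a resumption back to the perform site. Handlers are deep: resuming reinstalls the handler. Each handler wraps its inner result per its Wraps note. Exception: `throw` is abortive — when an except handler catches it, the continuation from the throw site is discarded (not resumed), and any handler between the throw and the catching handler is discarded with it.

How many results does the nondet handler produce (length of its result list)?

Answer: 3

Working:
put(2) @ H1 ⇒ s:=2
choose[0, 3, 3] @ H4
  branch[0] choose=0:
    H0 returns (0, ())
    H1 returns ((0, ()), 2)
    H2 returns ((0, ()), 2)
    H3 returns [((0, ()), 2)]
    H4 returns [[((0, ()), 2)]]
  branch[1] choose=3:
    H0 returns (3, ())
    H1 returns ((3, ()), 2)
    H2 returns ((3, ()), 2)
    H3 returns [((3, ()), 2)]
    H4 returns [[((3, ()), 2)]]
  branch[2] choose=3:
    H0 returns (3, ())
    H1 returns ((3, ()), 2)
    H2 returns ((3, ()), 2)
    H3 returns [((3, ()), 2)]
    H4 returns [[((3, ()), 2)]]
= [[((0, ()), 2)], [((3, ()), 2)], [((3, ()), 2)]]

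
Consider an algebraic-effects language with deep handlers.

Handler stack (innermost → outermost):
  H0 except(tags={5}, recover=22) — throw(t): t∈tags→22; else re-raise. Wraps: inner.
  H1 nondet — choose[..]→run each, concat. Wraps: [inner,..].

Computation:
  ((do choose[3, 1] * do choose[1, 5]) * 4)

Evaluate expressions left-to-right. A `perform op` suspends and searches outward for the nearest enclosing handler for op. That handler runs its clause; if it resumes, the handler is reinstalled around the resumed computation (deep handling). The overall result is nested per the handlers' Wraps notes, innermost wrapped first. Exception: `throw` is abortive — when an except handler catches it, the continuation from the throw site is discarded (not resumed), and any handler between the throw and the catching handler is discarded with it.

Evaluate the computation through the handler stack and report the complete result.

Working:
choose[3, 1] @ H1
  branch[0] choose=3:
    choose[1, 5] @ H1
      branch[0] choose=1:
        H0 returns 12
        H1 returns [12]
      branch[1] choose=5:
        H0 returns 60
        H1 returns [60]
  branch[1] choose=1:
    choose[1, 5] @ H1
      branch[0] choose=1:
        H0 returns 4
        H1 returns [4]
      branch[1] choose=5:
        H0 returns 20
        H1 returns [20]
= [12, 60, 4, 20]

Answer: [12, 60, 4, 20]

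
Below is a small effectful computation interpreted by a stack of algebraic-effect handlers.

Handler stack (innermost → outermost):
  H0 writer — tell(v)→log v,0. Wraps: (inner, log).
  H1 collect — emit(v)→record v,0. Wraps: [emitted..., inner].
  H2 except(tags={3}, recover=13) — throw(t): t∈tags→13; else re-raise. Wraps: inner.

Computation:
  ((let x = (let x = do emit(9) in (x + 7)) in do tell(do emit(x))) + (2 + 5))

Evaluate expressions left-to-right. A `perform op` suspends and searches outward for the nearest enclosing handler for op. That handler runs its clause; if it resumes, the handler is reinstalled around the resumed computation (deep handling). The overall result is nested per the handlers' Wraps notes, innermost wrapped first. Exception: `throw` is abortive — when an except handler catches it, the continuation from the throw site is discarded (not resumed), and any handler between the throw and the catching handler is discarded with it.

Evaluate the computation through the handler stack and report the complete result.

Answer: [9, 7, (7, (0))]

Step-by-step:
emit(9) @ H1 ⇒ out+=9
emit(7) @ H1 ⇒ out+=7
tell(0) @ H0 ⇒ log+=0
H0 returns (7, (0))
H1 returns [9, 7, (7, (0))]
H2 returns [9, 7, (7, (0))]
= [9, 7, (7, (0))]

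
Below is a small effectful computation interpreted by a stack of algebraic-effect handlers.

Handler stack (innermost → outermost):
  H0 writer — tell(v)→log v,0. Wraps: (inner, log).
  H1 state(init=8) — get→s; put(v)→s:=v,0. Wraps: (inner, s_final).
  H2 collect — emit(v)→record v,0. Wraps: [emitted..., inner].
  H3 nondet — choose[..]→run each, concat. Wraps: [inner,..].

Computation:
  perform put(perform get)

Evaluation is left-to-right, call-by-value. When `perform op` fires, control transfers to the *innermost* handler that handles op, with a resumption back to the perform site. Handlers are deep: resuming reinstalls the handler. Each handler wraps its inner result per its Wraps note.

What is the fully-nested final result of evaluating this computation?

Step-by-step:
get @ H1 ⇒ 8
put(8) @ H1 ⇒ s:=8
H0 returns (0, ())
H1 returns ((0, ()), 8)
H2 returns [((0, ()), 8)]
H3 returns [[((0, ()), 8)]]
= [[((0, ()), 8)]]

Answer: [[((0, ()), 8)]]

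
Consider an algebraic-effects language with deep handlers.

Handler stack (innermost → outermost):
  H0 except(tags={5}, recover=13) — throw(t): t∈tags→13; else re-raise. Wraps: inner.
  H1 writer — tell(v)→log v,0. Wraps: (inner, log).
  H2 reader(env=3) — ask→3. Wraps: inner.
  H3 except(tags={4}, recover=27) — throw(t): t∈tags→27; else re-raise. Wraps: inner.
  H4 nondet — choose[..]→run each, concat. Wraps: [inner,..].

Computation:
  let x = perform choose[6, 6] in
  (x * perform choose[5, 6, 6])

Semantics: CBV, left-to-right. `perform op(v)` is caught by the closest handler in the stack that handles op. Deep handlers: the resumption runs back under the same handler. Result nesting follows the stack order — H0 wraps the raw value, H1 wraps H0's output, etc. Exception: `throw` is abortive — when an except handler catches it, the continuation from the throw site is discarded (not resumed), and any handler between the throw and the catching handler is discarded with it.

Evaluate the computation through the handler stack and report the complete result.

Answer: [(30, ()), (36, ()), (36, ()), (30, ()), (36, ()), (36, ())]

Working:
choose[6, 6] @ H4
  branch[0] choose=6:
    choose[5, 6, 6] @ H4
      branch[0] choose=5:
        H0 returns 30
        H1 returns (30, ())
        H2 returns (30, ())
        H3 returns (30, ())
        H4 returns [(30, ())]
      branch[1] choose=6:
        H0 returns 36
        H1 returns (36, ())
        H2 returns (36, ())
        H3 returns (36, ())
        H4 returns [(36, ())]
      branch[2] choose=6:
        H0 returns 36
        H1 returns (36, ())
        H2 returns (36, ())
        H3 returns (36, ())
        H4 returns [(36, ())]
  branch[1] choose=6:
    choose[5, 6, 6] @ H4
      branch[0] choose=5:
        H0 returns 30
        H1 returns (30, ())
        H2 returns (30, ())
        H3 returns (30, ())
        H4 returns [(30, ())]
      branch[1] choose=6:
        H0 returns 36
        H1 returns (36, ())
        H2 returns (36, ())
        H3 returns (36, ())
        H4 returns [(36, ())]
      branch[2] choose=6:
        H0 returns 36
        H1 returns (36, ())
        H2 returns (36, ())
        H3 returns (36, ())
        H4 returns [(36, ())]
= [(30, ()), (36, ()), (36, ()), (30, ()), (36, ()), (36, ())]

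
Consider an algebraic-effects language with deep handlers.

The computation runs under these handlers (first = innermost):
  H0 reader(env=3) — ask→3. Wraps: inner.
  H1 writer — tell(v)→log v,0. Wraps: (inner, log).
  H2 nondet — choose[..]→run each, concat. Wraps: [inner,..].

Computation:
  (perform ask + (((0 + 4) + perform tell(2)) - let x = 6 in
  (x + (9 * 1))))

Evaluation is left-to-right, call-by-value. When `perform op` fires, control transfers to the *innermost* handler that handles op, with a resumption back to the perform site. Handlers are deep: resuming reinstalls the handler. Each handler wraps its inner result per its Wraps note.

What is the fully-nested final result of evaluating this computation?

Answer: [(-8, (2))]

Evaluation trace:
ask @ H0 ⇒ 3
tell(2) @ H1 ⇒ log+=2
H0 returns -8
H1 returns (-8, (2))
H2 returns [(-8, (2))]
= [(-8, (2))]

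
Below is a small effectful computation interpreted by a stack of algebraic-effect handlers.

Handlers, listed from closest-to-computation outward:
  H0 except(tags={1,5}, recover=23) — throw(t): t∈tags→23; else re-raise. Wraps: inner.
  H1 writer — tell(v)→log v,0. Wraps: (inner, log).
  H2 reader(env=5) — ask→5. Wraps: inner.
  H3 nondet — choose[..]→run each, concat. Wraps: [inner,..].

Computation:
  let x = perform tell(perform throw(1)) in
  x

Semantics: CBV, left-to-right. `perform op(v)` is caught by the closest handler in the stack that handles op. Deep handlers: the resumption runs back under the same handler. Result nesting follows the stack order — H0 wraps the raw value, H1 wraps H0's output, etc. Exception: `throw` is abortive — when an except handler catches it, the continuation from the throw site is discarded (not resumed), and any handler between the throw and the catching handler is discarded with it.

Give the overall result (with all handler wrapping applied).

Answer: [(23, ())]

Working:
throw(1) @ H0 caught ⇒ 23
H1 returns (23, ())
H2 returns (23, ())
H3 returns [(23, ())]
= [(23, ())]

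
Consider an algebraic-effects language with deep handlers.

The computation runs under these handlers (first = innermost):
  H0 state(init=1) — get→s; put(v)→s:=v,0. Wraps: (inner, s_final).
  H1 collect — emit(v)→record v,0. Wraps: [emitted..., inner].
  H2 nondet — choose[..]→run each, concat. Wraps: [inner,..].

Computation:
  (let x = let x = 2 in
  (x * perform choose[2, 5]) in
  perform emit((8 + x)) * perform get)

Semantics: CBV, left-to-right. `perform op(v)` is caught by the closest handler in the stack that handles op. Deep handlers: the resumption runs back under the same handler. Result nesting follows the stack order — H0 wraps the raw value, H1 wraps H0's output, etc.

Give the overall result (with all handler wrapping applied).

Step-by-step:
choose[2, 5] @ H2
  branch[0] choose=2:
    emit(12) @ H1 ⇒ out+=12
    get @ H0 ⇒ 1
    H0 returns (0, 1)
    H1 returns [12, (0, 1)]
    H2 returns [[12, (0, 1)]]
  branch[1] choose=5:
    emit(18) @ H1 ⇒ out+=18
    get @ H0 ⇒ 1
    H0 returns (0, 1)
    H1 returns [18, (0, 1)]
    H2 returns [[18, (0, 1)]]
= [[12, (0, 1)], [18, (0, 1)]]

Answer: [[12, (0, 1)], [18, (0, 1)]]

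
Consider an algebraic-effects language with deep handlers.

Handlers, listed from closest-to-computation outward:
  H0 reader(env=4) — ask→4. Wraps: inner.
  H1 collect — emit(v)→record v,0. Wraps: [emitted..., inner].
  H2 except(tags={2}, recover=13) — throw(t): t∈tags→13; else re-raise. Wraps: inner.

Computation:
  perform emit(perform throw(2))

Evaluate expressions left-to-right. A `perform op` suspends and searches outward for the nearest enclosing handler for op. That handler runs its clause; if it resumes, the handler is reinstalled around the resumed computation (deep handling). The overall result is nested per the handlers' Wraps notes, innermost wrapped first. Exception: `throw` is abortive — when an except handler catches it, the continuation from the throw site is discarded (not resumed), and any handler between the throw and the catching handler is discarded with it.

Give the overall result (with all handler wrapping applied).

Answer: 13

Evaluation trace:
throw(2) @ H2 caught ⇒ 13
= 13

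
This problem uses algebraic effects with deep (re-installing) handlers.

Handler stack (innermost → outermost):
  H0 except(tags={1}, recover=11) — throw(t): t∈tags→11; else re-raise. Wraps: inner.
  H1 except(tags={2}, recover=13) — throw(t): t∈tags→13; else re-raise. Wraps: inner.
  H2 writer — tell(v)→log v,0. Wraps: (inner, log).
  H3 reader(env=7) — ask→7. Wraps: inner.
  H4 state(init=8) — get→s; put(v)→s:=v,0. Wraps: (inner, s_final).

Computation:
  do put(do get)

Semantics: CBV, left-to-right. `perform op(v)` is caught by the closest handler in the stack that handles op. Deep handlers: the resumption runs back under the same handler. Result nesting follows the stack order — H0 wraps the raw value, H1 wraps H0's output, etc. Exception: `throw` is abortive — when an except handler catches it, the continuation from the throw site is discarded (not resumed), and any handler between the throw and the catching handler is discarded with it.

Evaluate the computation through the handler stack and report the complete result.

Working:
get @ H4 ⇒ 8
put(8) @ H4 ⇒ s:=8
H0 returns 0
H1 returns 0
H2 returns (0, ())
H3 returns (0, ())
H4 returns ((0, ()), 8)
= ((0, ()), 8)

Answer: ((0, ()), 8)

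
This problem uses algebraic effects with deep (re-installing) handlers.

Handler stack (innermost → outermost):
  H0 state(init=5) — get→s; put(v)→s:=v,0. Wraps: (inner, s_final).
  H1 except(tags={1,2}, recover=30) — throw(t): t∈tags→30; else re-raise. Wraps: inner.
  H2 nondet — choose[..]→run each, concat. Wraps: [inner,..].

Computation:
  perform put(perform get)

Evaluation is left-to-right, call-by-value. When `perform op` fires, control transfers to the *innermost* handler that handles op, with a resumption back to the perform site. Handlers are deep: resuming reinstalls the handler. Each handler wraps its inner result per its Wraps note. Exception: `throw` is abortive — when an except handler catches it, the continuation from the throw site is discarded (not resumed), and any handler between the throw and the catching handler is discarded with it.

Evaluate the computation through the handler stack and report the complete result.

Step-by-step:
get @ H0 ⇒ 5
put(5) @ H0 ⇒ s:=5
H0 returns (0, 5)
H1 returns (0, 5)
H2 returns [(0, 5)]
= [(0, 5)]

Answer: [(0, 5)]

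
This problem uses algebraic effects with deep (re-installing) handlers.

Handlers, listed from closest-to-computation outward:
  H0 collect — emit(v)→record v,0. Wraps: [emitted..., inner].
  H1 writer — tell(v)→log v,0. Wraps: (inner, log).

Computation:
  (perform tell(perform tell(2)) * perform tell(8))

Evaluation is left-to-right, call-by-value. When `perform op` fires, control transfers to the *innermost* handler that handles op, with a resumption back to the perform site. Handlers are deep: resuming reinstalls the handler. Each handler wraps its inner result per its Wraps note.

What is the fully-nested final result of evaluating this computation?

Answer: ([0], (2, 0, 8))

Step-by-step:
tell(2) @ H1 ⇒ log+=2
tell(0) @ H1 ⇒ log+=0
tell(8) @ H1 ⇒ log+=8
H0 returns [0]
H1 returns ([0], (2, 0, 8))
= ([0], (2, 0, 8))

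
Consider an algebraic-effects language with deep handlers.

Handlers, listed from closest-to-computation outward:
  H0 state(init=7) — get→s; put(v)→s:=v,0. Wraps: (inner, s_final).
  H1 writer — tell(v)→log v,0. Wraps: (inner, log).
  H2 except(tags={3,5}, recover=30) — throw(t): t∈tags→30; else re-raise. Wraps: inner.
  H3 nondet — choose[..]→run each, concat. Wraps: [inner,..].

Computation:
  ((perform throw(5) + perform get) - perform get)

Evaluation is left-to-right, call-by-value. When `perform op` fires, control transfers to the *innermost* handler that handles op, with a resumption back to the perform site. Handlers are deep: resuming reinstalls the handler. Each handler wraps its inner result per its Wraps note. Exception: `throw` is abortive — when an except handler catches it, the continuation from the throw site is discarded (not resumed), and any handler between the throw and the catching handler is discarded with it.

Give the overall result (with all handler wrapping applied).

Answer: [30]

Working:
throw(5) @ H2 caught ⇒ 30
H3 returns [30]
= [30]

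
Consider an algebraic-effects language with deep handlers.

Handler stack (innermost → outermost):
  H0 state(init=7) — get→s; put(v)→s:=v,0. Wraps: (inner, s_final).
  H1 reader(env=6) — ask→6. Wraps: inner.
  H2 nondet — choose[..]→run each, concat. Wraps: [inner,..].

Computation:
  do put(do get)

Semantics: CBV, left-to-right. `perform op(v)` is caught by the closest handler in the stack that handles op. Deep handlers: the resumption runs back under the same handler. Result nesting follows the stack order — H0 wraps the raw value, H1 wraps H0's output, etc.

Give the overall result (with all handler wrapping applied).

Evaluation trace:
get @ H0 ⇒ 7
put(7) @ H0 ⇒ s:=7
H0 returns (0, 7)
H1 returns (0, 7)
H2 returns [(0, 7)]
= [(0, 7)]

Answer: [(0, 7)]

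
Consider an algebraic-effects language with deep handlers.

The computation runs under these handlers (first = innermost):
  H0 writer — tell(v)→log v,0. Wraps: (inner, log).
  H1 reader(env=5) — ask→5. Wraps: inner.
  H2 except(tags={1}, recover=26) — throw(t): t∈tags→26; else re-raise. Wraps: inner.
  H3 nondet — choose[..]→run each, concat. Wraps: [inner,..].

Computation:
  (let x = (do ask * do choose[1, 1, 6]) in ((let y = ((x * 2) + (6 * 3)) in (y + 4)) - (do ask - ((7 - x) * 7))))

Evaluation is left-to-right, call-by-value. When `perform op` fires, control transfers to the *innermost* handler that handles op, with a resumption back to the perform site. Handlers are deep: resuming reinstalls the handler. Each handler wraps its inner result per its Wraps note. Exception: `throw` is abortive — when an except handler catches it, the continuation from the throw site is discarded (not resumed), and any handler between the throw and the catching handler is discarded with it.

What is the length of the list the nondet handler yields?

Working:
ask @ H1 ⇒ 5
choose[1, 1, 6] @ H3
  branch[0] choose=1:
    ask @ H1 ⇒ 5
    H0 returns (41, ())
    H1 returns (41, ())
    H2 returns (41, ())
    H3 returns [(41, ())]
  branch[1] choose=1:
    ask @ H1 ⇒ 5
    H0 returns (41, ())
    H1 returns (41, ())
    H2 returns (41, ())
    H3 returns [(41, ())]
  branch[2] choose=6:
    ask @ H1 ⇒ 5
    H0 returns (-84, ())
    H1 returns (-84, ())
    H2 returns (-84, ())
    H3 returns [(-84, ())]
= [(41, ()), (41, ()), (-84, ())]

Answer: 3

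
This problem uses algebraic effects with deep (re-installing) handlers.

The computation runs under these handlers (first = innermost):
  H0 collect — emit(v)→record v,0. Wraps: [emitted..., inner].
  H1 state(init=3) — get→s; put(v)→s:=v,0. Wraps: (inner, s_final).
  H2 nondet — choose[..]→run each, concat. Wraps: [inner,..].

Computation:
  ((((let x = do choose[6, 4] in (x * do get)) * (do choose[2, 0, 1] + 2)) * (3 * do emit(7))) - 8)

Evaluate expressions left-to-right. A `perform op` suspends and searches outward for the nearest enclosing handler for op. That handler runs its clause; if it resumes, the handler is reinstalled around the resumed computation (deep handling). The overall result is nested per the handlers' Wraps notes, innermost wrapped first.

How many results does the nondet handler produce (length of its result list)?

Answer: 6

Working:
choose[6, 4] @ H2
  branch[0] choose=6:
    get @ H1 ⇒ 3
    choose[2, 0, 1] @ H2
      branch[0] choose=2:
        emit(7) @ H0 ⇒ out+=7
        H0 returns [7, -8]
        H1 returns ([7, -8], 3)
        H2 returns [([7, -8], 3)]
      branch[1] choose=0:
        emit(7) @ H0 ⇒ out+=7
        H0 returns [7, -8]
        H1 returns ([7, -8], 3)
        H2 returns [([7, -8], 3)]
      branch[2] choose=1:
        emit(7) @ H0 ⇒ out+=7
        H0 returns [7, -8]
        H1 returns ([7, -8], 3)
        H2 returns [([7, -8], 3)]
  branch[1] choose=4:
    get @ H1 ⇒ 3
    choose[2, 0, 1] @ H2
      branch[0] choose=2:
        emit(7) @ H0 ⇒ out+=7
        H0 returns [7, -8]
        H1 returns ([7, -8], 3)
        H2 returns [([7, -8], 3)]
      branch[1] choose=0:
        emit(7) @ H0 ⇒ out+=7
        H0 returns [7, -8]
        H1 returns ([7, -8], 3)
        H2 returns [([7, -8], 3)]
      branch[2] choose=1:
        emit(7) @ H0 ⇒ out+=7
        H0 returns [7, -8]
        H1 returns ([7, -8], 3)
        H2 returns [([7, -8], 3)]
= [([7, -8], 3), ([7, -8], 3), ([7, -8], 3), ([7, -8], 3), ([7, -8], 3), ([7, -8], 3)]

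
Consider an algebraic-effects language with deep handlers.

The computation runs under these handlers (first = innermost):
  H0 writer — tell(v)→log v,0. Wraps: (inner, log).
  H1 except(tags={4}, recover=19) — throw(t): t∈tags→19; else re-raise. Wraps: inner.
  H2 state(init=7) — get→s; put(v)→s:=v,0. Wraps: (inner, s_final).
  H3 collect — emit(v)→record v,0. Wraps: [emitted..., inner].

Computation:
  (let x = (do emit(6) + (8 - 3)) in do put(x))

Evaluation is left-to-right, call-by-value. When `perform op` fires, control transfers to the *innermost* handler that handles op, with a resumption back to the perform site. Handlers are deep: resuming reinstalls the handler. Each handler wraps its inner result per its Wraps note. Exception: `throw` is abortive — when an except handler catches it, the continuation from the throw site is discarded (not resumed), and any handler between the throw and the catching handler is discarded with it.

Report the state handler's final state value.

Step-by-step:
emit(6) @ H3 ⇒ out+=6
put(5) @ H2 ⇒ s:=5
H0 returns (0, ())
H1 returns (0, ())
H2 returns ((0, ()), 5)
H3 returns [6, ((0, ()), 5)]
= [6, ((0, ()), 5)]

Answer: 5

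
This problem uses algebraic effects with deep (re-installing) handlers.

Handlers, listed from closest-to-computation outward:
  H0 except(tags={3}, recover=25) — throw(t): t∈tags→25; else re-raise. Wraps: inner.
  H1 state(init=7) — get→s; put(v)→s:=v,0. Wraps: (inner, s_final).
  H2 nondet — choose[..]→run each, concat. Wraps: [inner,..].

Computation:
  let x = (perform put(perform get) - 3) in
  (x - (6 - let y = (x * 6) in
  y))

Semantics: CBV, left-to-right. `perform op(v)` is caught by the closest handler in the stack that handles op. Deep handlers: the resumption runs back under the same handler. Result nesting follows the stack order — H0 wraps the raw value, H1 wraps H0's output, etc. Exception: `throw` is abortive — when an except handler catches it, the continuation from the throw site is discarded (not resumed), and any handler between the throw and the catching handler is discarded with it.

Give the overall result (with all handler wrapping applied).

Answer: [(-27, 7)]

Step-by-step:
get @ H1 ⇒ 7
put(7) @ H1 ⇒ s:=7
H0 returns -27
H1 returns (-27, 7)
H2 returns [(-27, 7)]
= [(-27, 7)]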